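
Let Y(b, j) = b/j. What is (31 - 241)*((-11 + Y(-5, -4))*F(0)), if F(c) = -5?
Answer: -20475/2 ≈ -10238.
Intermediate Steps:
(31 - 241)*((-11 + Y(-5, -4))*F(0)) = (31 - 241)*((-11 - 5/(-4))*(-5)) = -210*(-11 - 5*(-1/4))*(-5) = -210*(-11 + 5/4)*(-5) = -(-4095)*(-5)/2 = -210*195/4 = -20475/2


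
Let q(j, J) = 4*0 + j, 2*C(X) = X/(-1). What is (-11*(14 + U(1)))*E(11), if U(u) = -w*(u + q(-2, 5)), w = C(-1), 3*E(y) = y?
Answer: -3509/6 ≈ -584.83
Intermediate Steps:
C(X) = -X/2 (C(X) = (X/(-1))/2 = (X*(-1))/2 = (-X)/2 = -X/2)
E(y) = y/3
q(j, J) = j (q(j, J) = 0 + j = j)
w = 1/2 (w = -1/2*(-1) = 1/2 ≈ 0.50000)
U(u) = 1 - u/2 (U(u) = -(u - 2)/2 = -(-2 + u)/2 = -(-1 + u/2) = 1 - u/2)
(-11*(14 + U(1)))*E(11) = (-11*(14 + (1 - 1/2*1)))*((1/3)*11) = -11*(14 + (1 - 1/2))*(11/3) = -11*(14 + 1/2)*(11/3) = -11*29/2*(11/3) = -319/2*11/3 = -3509/6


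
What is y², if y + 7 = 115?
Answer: 11664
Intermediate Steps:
y = 108 (y = -7 + 115 = 108)
y² = 108² = 11664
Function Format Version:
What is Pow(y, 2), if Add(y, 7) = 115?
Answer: 11664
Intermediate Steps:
y = 108 (y = Add(-7, 115) = 108)
Pow(y, 2) = Pow(108, 2) = 11664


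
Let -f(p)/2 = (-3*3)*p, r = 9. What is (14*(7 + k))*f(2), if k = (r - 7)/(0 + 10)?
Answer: 18144/5 ≈ 3628.8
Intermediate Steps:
k = 1/5 (k = (9 - 7)/(0 + 10) = 2/10 = 2*(1/10) = 1/5 ≈ 0.20000)
f(p) = 18*p (f(p) = -2*(-3*3)*p = -(-18)*p = 18*p)
(14*(7 + k))*f(2) = (14*(7 + 1/5))*(18*2) = (14*(36/5))*36 = (504/5)*36 = 18144/5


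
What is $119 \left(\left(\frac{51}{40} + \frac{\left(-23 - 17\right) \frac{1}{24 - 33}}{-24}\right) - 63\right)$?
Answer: $- \frac{7956697}{1080} \approx -7367.3$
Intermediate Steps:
$119 \left(\left(\frac{51}{40} + \frac{\left(-23 - 17\right) \frac{1}{24 - 33}}{-24}\right) - 63\right) = 119 \left(\left(51 \cdot \frac{1}{40} + - \frac{40}{-9} \left(- \frac{1}{24}\right)\right) - 63\right) = 119 \left(\left(\frac{51}{40} + \left(-40\right) \left(- \frac{1}{9}\right) \left(- \frac{1}{24}\right)\right) - 63\right) = 119 \left(\left(\frac{51}{40} + \frac{40}{9} \left(- \frac{1}{24}\right)\right) - 63\right) = 119 \left(\left(\frac{51}{40} - \frac{5}{27}\right) - 63\right) = 119 \left(\frac{1177}{1080} - 63\right) = 119 \left(- \frac{66863}{1080}\right) = - \frac{7956697}{1080}$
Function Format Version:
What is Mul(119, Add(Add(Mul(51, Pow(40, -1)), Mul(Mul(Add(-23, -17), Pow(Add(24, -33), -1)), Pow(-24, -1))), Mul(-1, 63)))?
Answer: Rational(-7956697, 1080) ≈ -7367.3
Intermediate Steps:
Mul(119, Add(Add(Mul(51, Pow(40, -1)), Mul(Mul(Add(-23, -17), Pow(Add(24, -33), -1)), Pow(-24, -1))), Mul(-1, 63))) = Mul(119, Add(Add(Mul(51, Rational(1, 40)), Mul(Mul(-40, Pow(-9, -1)), Rational(-1, 24))), -63)) = Mul(119, Add(Add(Rational(51, 40), Mul(Mul(-40, Rational(-1, 9)), Rational(-1, 24))), -63)) = Mul(119, Add(Add(Rational(51, 40), Mul(Rational(40, 9), Rational(-1, 24))), -63)) = Mul(119, Add(Add(Rational(51, 40), Rational(-5, 27)), -63)) = Mul(119, Add(Rational(1177, 1080), -63)) = Mul(119, Rational(-66863, 1080)) = Rational(-7956697, 1080)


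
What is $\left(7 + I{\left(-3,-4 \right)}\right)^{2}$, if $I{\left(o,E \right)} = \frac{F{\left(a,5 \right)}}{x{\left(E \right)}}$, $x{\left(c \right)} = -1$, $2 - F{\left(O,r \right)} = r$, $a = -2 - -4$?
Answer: $100$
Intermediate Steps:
$a = 2$ ($a = -2 + 4 = 2$)
$F{\left(O,r \right)} = 2 - r$
$I{\left(o,E \right)} = 3$ ($I{\left(o,E \right)} = \frac{2 - 5}{-1} = \left(2 - 5\right) \left(-1\right) = \left(-3\right) \left(-1\right) = 3$)
$\left(7 + I{\left(-3,-4 \right)}\right)^{2} = \left(7 + 3\right)^{2} = 10^{2} = 100$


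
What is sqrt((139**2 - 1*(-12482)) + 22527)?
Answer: sqrt(54330) ≈ 233.09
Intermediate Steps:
sqrt((139**2 - 1*(-12482)) + 22527) = sqrt((19321 + 12482) + 22527) = sqrt(31803 + 22527) = sqrt(54330)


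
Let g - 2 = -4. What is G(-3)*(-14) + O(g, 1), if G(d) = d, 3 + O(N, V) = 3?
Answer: 42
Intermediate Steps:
g = -2 (g = 2 - 4 = -2)
O(N, V) = 0 (O(N, V) = -3 + 3 = 0)
G(-3)*(-14) + O(g, 1) = -3*(-14) + 0 = 42 + 0 = 42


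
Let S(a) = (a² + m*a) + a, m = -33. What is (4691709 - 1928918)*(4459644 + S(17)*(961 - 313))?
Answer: 11864540721564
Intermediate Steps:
S(a) = a² - 32*a (S(a) = (a² - 33*a) + a = a² - 32*a)
(4691709 - 1928918)*(4459644 + S(17)*(961 - 313)) = (4691709 - 1928918)*(4459644 + (17*(-32 + 17))*(961 - 313)) = 2762791*(4459644 + (17*(-15))*648) = 2762791*(4459644 - 255*648) = 2762791*(4459644 - 165240) = 2762791*4294404 = 11864540721564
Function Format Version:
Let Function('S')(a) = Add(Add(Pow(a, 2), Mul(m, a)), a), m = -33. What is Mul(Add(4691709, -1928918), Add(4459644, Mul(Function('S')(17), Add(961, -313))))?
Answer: 11864540721564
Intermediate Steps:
Function('S')(a) = Add(Pow(a, 2), Mul(-32, a)) (Function('S')(a) = Add(Add(Pow(a, 2), Mul(-33, a)), a) = Add(Pow(a, 2), Mul(-32, a)))
Mul(Add(4691709, -1928918), Add(4459644, Mul(Function('S')(17), Add(961, -313)))) = Mul(Add(4691709, -1928918), Add(4459644, Mul(Mul(17, Add(-32, 17)), Add(961, -313)))) = Mul(2762791, Add(4459644, Mul(Mul(17, -15), 648))) = Mul(2762791, Add(4459644, Mul(-255, 648))) = Mul(2762791, Add(4459644, -165240)) = Mul(2762791, 4294404) = 11864540721564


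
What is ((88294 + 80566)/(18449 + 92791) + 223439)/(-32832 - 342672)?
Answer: -1242776161/2088553248 ≈ -0.59504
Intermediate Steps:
((88294 + 80566)/(18449 + 92791) + 223439)/(-32832 - 342672) = (168860/111240 + 223439)/(-375504) = (168860*(1/111240) + 223439)*(-1/375504) = (8443/5562 + 223439)*(-1/375504) = (1242776161/5562)*(-1/375504) = -1242776161/2088553248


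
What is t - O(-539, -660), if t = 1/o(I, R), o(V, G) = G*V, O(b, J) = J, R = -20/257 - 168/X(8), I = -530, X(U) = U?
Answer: 1894866857/2871010 ≈ 660.00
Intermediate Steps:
R = -5417/257 (R = -20/257 - 168/8 = -20*1/257 - 168*⅛ = -20/257 - 21 = -5417/257 ≈ -21.078)
t = 257/2871010 (t = 1/(-5417/257*(-530)) = 1/(2871010/257) = 257/2871010 ≈ 8.9516e-5)
t - O(-539, -660) = 257/2871010 - 1*(-660) = 257/2871010 + 660 = 1894866857/2871010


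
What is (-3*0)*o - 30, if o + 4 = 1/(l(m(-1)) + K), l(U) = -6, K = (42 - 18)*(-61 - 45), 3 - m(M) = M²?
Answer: -30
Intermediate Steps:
m(M) = 3 - M²
K = -2544 (K = 24*(-106) = -2544)
o = -10201/2550 (o = -4 + 1/(-6 - 2544) = -4 + 1/(-2550) = -4 - 1/2550 = -10201/2550 ≈ -4.0004)
(-3*0)*o - 30 = -3*0*(-10201/2550) - 30 = 0*(-10201/2550) - 30 = 0 - 30 = -30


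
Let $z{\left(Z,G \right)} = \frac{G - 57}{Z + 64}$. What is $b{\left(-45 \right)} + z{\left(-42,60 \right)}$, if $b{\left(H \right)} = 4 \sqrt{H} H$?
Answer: $\frac{3}{22} - 540 i \sqrt{5} \approx 0.13636 - 1207.5 i$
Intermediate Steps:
$z{\left(Z,G \right)} = \frac{-57 + G}{64 + Z}$
$b{\left(H \right)} = 4 H^{\frac{3}{2}}$
$b{\left(-45 \right)} + z{\left(-42,60 \right)} = 4 \left(-45\right)^{\frac{3}{2}} + \frac{-57 + 60}{64 - 42} = 4 \left(- 135 i \sqrt{5}\right) + \frac{1}{22} \cdot 3 = - 540 i \sqrt{5} + \frac{1}{22} \cdot 3 = - 540 i \sqrt{5} + \frac{3}{22} = \frac{3}{22} - 540 i \sqrt{5}$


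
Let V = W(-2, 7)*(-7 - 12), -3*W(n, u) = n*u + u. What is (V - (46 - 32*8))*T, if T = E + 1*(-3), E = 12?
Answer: 1491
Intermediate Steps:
W(n, u) = -u/3 - n*u/3 (W(n, u) = -(n*u + u)/3 = -(u + n*u)/3 = -u/3 - n*u/3)
V = -133/3 (V = (-⅓*7*(1 - 2))*(-7 - 12) = -⅓*7*(-1)*(-19) = (7/3)*(-19) = -133/3 ≈ -44.333)
T = 9 (T = 12 + 1*(-3) = 12 - 3 = 9)
(V - (46 - 32*8))*T = (-133/3 - (46 - 32*8))*9 = (-133/3 - (46 - 256))*9 = (-133/3 - 1*(-210))*9 = (-133/3 + 210)*9 = (497/3)*9 = 1491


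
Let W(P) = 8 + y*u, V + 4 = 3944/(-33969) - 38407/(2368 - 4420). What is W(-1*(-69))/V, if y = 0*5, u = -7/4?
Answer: 185878368/339245581 ≈ 0.54792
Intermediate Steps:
u = -7/4 (u = -7*¼ = -7/4 ≈ -1.7500)
V = 339245581/23234796 (V = -4 + (3944/(-33969) - 38407/(2368 - 4420)) = -4 + (3944*(-1/33969) - 38407/(-2052)) = -4 + (-3944/33969 - 38407*(-1/2052)) = -4 + (-3944/33969 + 38407/2052) = -4 + 432184765/23234796 = 339245581/23234796 ≈ 14.601)
y = 0
W(P) = 8 (W(P) = 8 + 0*(-7/4) = 8 + 0 = 8)
W(-1*(-69))/V = 8/(339245581/23234796) = 8*(23234796/339245581) = 185878368/339245581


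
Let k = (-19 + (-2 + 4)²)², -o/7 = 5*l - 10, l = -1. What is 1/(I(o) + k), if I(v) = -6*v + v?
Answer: -1/300 ≈ -0.0033333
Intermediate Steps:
o = 105 (o = -7*(5*(-1) - 10) = -7*(-5 - 10) = -7*(-15) = 105)
k = 225 (k = (-19 + 2²)² = (-19 + 4)² = (-15)² = 225)
I(v) = -5*v
1/(I(o) + k) = 1/(-5*105 + 225) = 1/(-525 + 225) = 1/(-300) = -1/300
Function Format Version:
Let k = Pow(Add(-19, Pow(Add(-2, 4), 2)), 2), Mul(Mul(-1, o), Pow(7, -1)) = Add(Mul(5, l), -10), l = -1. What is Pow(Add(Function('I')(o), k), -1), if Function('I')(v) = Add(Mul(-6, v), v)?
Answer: Rational(-1, 300) ≈ -0.0033333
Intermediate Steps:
o = 105 (o = Mul(-7, Add(Mul(5, -1), -10)) = Mul(-7, Add(-5, -10)) = Mul(-7, -15) = 105)
k = 225 (k = Pow(Add(-19, Pow(2, 2)), 2) = Pow(Add(-19, 4), 2) = Pow(-15, 2) = 225)
Function('I')(v) = Mul(-5, v)
Pow(Add(Function('I')(o), k), -1) = Pow(Add(Mul(-5, 105), 225), -1) = Pow(Add(-525, 225), -1) = Pow(-300, -1) = Rational(-1, 300)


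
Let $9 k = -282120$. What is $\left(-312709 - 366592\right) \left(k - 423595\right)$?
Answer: $\frac{927126987325}{3} \approx 3.0904 \cdot 10^{11}$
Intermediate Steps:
$k = - \frac{94040}{3}$ ($k = \frac{1}{9} \left(-282120\right) = - \frac{94040}{3} \approx -31347.0$)
$\left(-312709 - 366592\right) \left(k - 423595\right) = \left(-312709 - 366592\right) \left(- \frac{94040}{3} - 423595\right) = \left(-679301\right) \left(- \frac{1364825}{3}\right) = \frac{927126987325}{3}$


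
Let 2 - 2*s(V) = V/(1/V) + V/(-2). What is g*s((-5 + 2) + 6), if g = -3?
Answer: 33/4 ≈ 8.2500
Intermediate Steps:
s(V) = 1 - V²/2 + V/4 (s(V) = 1 - (V/(1/V) + V/(-2))/2 = 1 - (V*V + V*(-½))/2 = 1 - (V² - V/2)/2 = 1 + (-V²/2 + V/4) = 1 - V²/2 + V/4)
g*s((-5 + 2) + 6) = -3*(1 - ((-5 + 2) + 6)²/2 + ((-5 + 2) + 6)/4) = -3*(1 - (-3 + 6)²/2 + (-3 + 6)/4) = -3*(1 - ½*3² + (¼)*3) = -3*(1 - ½*9 + ¾) = -3*(1 - 9/2 + ¾) = -3*(-11/4) = 33/4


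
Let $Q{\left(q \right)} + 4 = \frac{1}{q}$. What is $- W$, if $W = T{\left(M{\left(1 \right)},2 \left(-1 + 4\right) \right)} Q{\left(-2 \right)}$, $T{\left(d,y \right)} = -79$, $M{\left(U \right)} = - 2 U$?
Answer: $- \frac{711}{2} \approx -355.5$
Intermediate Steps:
$Q{\left(q \right)} = -4 + \frac{1}{q}$
$W = \frac{711}{2}$ ($W = - 79 \left(-4 + \frac{1}{-2}\right) = - 79 \left(-4 - \frac{1}{2}\right) = \left(-79\right) \left(- \frac{9}{2}\right) = \frac{711}{2} \approx 355.5$)
$- W = \left(-1\right) \frac{711}{2} = - \frac{711}{2}$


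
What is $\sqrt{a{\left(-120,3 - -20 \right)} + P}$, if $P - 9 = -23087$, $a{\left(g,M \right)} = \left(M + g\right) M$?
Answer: $i \sqrt{25309} \approx 159.09 i$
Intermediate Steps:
$a{\left(g,M \right)} = M \left(M + g\right)$
$P = -23078$ ($P = 9 - 23087 = -23078$)
$\sqrt{a{\left(-120,3 - -20 \right)} + P} = \sqrt{\left(3 - -20\right) \left(\left(3 - -20\right) - 120\right) - 23078} = \sqrt{\left(3 + 20\right) \left(\left(3 + 20\right) - 120\right) - 23078} = \sqrt{23 \left(23 - 120\right) - 23078} = \sqrt{23 \left(-97\right) - 23078} = \sqrt{-2231 - 23078} = \sqrt{-25309} = i \sqrt{25309}$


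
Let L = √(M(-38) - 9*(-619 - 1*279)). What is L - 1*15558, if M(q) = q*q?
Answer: -15558 + √9526 ≈ -15460.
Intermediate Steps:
M(q) = q²
L = √9526 (L = √((-38)² - 9*(-619 - 1*279)) = √(1444 - 9*(-619 - 279)) = √(1444 - 9*(-898)) = √(1444 - 1*(-8082)) = √(1444 + 8082) = √9526 ≈ 97.601)
L - 1*15558 = √9526 - 1*15558 = √9526 - 15558 = -15558 + √9526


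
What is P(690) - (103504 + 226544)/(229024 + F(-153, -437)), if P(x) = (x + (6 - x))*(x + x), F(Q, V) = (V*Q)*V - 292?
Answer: 80011199016/9663175 ≈ 8280.0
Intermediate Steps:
F(Q, V) = -292 + Q*V² (F(Q, V) = (Q*V)*V - 292 = Q*V² - 292 = -292 + Q*V²)
P(x) = 12*x (P(x) = 6*(2*x) = 12*x)
P(690) - (103504 + 226544)/(229024 + F(-153, -437)) = 12*690 - (103504 + 226544)/(229024 + (-292 - 153*(-437)²)) = 8280 - 330048/(229024 + (-292 - 153*190969)) = 8280 - 330048/(229024 + (-292 - 29218257)) = 8280 - 330048/(229024 - 29218549) = 8280 - 330048/(-28989525) = 8280 - 330048*(-1)/28989525 = 8280 - 1*(-110016/9663175) = 8280 + 110016/9663175 = 80011199016/9663175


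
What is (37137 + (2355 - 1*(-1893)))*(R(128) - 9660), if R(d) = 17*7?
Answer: -394854285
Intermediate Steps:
R(d) = 119
(37137 + (2355 - 1*(-1893)))*(R(128) - 9660) = (37137 + (2355 - 1*(-1893)))*(119 - 9660) = (37137 + (2355 + 1893))*(-9541) = (37137 + 4248)*(-9541) = 41385*(-9541) = -394854285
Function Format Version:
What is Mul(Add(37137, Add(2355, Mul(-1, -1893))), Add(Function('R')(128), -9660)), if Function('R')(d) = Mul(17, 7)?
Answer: -394854285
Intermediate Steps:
Function('R')(d) = 119
Mul(Add(37137, Add(2355, Mul(-1, -1893))), Add(Function('R')(128), -9660)) = Mul(Add(37137, Add(2355, Mul(-1, -1893))), Add(119, -9660)) = Mul(Add(37137, Add(2355, 1893)), -9541) = Mul(Add(37137, 4248), -9541) = Mul(41385, -9541) = -394854285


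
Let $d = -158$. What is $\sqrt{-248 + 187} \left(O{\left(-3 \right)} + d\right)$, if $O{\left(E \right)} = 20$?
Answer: $- 138 i \sqrt{61} \approx - 1077.8 i$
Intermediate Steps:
$\sqrt{-248 + 187} \left(O{\left(-3 \right)} + d\right) = \sqrt{-248 + 187} \left(20 - 158\right) = \sqrt{-61} \left(-138\right) = i \sqrt{61} \left(-138\right) = - 138 i \sqrt{61}$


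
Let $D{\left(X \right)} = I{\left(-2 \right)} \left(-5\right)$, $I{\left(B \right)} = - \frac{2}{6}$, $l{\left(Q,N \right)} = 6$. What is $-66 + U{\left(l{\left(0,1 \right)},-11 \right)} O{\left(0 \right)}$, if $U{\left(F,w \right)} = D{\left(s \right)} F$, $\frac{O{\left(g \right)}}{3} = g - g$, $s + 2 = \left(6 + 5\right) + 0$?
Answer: $-66$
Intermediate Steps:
$I{\left(B \right)} = - \frac{1}{3}$ ($I{\left(B \right)} = \left(-2\right) \frac{1}{6} = - \frac{1}{3}$)
$s = 9$ ($s = -2 + \left(\left(6 + 5\right) + 0\right) = -2 + \left(11 + 0\right) = -2 + 11 = 9$)
$D{\left(X \right)} = \frac{5}{3}$ ($D{\left(X \right)} = \left(- \frac{1}{3}\right) \left(-5\right) = \frac{5}{3}$)
$O{\left(g \right)} = 0$ ($O{\left(g \right)} = 3 \left(g - g\right) = 3 \cdot 0 = 0$)
$U{\left(F,w \right)} = \frac{5 F}{3}$
$-66 + U{\left(l{\left(0,1 \right)},-11 \right)} O{\left(0 \right)} = -66 + \frac{5}{3} \cdot 6 \cdot 0 = -66 + 10 \cdot 0 = -66 + 0 = -66$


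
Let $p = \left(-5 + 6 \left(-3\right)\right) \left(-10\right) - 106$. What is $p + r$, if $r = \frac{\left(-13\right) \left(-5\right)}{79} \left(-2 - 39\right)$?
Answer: $\frac{7131}{79} \approx 90.266$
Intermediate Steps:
$r = - \frac{2665}{79}$ ($r = 65 \cdot \frac{1}{79} \left(-41\right) = \frac{65}{79} \left(-41\right) = - \frac{2665}{79} \approx -33.734$)
$p = 124$ ($p = \left(-5 - 18\right) \left(-10\right) - 106 = \left(-23\right) \left(-10\right) - 106 = 230 - 106 = 124$)
$p + r = 124 - \frac{2665}{79} = \frac{7131}{79}$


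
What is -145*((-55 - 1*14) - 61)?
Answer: 18850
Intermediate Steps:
-145*((-55 - 1*14) - 61) = -145*((-55 - 14) - 61) = -145*(-69 - 61) = -145*(-130) = 18850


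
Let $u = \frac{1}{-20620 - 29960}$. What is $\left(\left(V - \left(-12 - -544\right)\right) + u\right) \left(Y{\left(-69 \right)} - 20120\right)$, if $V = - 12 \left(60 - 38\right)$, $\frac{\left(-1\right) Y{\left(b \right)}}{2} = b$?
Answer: $\frac{402254454871}{25290} \approx 1.5906 \cdot 10^{7}$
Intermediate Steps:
$Y{\left(b \right)} = - 2 b$
$u = - \frac{1}{50580}$ ($u = \frac{1}{-50580} = - \frac{1}{50580} \approx -1.9771 \cdot 10^{-5}$)
$V = -264$ ($V = \left(-12\right) 22 = -264$)
$\left(\left(V - \left(-12 - -544\right)\right) + u\right) \left(Y{\left(-69 \right)} - 20120\right) = \left(\left(-264 - \left(-12 - -544\right)\right) - \frac{1}{50580}\right) \left(\left(-2\right) \left(-69\right) - 20120\right) = \left(\left(-264 - \left(-12 + 544\right)\right) - \frac{1}{50580}\right) \left(138 - 20120\right) = \left(\left(-264 - 532\right) - \frac{1}{50580}\right) \left(-19982\right) = \left(-796 - \frac{1}{50580}\right) \left(-19982\right) = \left(- \frac{40261681}{50580}\right) \left(-19982\right) = \frac{402254454871}{25290}$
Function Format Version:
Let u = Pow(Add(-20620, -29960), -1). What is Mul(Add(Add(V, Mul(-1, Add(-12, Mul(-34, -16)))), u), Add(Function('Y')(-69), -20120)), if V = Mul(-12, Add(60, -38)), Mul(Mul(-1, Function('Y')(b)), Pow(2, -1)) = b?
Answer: Rational(402254454871, 25290) ≈ 1.5906e+7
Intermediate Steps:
Function('Y')(b) = Mul(-2, b)
u = Rational(-1, 50580) (u = Pow(-50580, -1) = Rational(-1, 50580) ≈ -1.9771e-5)
V = -264 (V = Mul(-12, 22) = -264)
Mul(Add(Add(V, Mul(-1, Add(-12, Mul(-34, -16)))), u), Add(Function('Y')(-69), -20120)) = Mul(Add(Add(-264, Mul(-1, Add(-12, Mul(-34, -16)))), Rational(-1, 50580)), Add(Mul(-2, -69), -20120)) = Mul(Add(Add(-264, Mul(-1, Add(-12, 544))), Rational(-1, 50580)), Add(138, -20120)) = Mul(Add(Add(-264, Mul(-1, 532)), Rational(-1, 50580)), -19982) = Mul(Add(Add(-264, -532), Rational(-1, 50580)), -19982) = Mul(Add(-796, Rational(-1, 50580)), -19982) = Mul(Rational(-40261681, 50580), -19982) = Rational(402254454871, 25290)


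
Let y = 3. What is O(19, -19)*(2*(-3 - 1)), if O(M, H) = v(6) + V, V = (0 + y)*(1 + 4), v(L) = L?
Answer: -168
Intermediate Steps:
V = 15 (V = (0 + 3)*(1 + 4) = 3*5 = 15)
O(M, H) = 21 (O(M, H) = 6 + 15 = 21)
O(19, -19)*(2*(-3 - 1)) = 21*(2*(-3 - 1)) = 21*(2*(-4)) = 21*(-8) = -168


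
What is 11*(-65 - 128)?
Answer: -2123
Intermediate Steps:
11*(-65 - 128) = 11*(-193) = -2123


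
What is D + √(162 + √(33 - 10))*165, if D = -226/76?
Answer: -113/38 + 165*√(162 + √23) ≈ 2128.0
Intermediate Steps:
D = -113/38 (D = -226*1/76 = -113/38 ≈ -2.9737)
D + √(162 + √(33 - 10))*165 = -113/38 + √(162 + √(33 - 10))*165 = -113/38 + √(162 + √23)*165 = -113/38 + 165*√(162 + √23)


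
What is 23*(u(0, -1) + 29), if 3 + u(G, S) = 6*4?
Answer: 1150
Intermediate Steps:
u(G, S) = 21 (u(G, S) = -3 + 6*4 = -3 + 24 = 21)
23*(u(0, -1) + 29) = 23*(21 + 29) = 23*50 = 1150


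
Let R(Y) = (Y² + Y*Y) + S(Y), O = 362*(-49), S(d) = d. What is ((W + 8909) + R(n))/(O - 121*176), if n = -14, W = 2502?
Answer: -11789/39034 ≈ -0.30202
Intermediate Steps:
O = -17738
R(Y) = Y + 2*Y² (R(Y) = (Y² + Y*Y) + Y = (Y² + Y²) + Y = 2*Y² + Y = Y + 2*Y²)
((W + 8909) + R(n))/(O - 121*176) = ((2502 + 8909) - 14*(1 + 2*(-14)))/(-17738 - 121*176) = (11411 - 14*(1 - 28))/(-17738 - 21296) = (11411 - 14*(-27))/(-39034) = (11411 + 378)*(-1/39034) = 11789*(-1/39034) = -11789/39034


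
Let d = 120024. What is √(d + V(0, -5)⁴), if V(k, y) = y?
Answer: √120649 ≈ 347.35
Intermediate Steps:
√(d + V(0, -5)⁴) = √(120024 + (-5)⁴) = √(120024 + 625) = √120649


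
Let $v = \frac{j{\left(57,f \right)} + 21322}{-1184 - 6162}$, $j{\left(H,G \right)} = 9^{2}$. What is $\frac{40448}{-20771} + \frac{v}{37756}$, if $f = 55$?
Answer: $- \frac{11218922899761}{5760952669096} \approx -1.9474$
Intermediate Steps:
$j{\left(H,G \right)} = 81$
$v = - \frac{21403}{7346}$ ($v = \frac{81 + 21322}{-1184 - 6162} = \frac{21403}{-7346} = 21403 \left(- \frac{1}{7346}\right) = - \frac{21403}{7346} \approx -2.9136$)
$\frac{40448}{-20771} + \frac{v}{37756} = \frac{40448}{-20771} - \frac{21403}{7346 \cdot 37756} = 40448 \left(- \frac{1}{20771}\right) - \frac{21403}{277355576} = - \frac{40448}{20771} - \frac{21403}{277355576} = - \frac{11218922899761}{5760952669096}$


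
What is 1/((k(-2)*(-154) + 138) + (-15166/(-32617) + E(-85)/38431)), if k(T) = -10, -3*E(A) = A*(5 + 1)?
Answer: 1253503927/2103967978942 ≈ 0.00059578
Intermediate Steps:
E(A) = -2*A (E(A) = -A*(5 + 1)/3 = -A*6/3 = -2*A)
1/((k(-2)*(-154) + 138) + (-15166/(-32617) + E(-85)/38431)) = 1/((-10*(-154) + 138) + (-15166/(-32617) - 2*(-85)/38431)) = 1/((1540 + 138) + (-15166*(-1/32617) + 170*(1/38431))) = 1/(1678 + (15166/32617 + 170/38431)) = 1/(1678 + 588389436/1253503927) = 1/(2103967978942/1253503927) = 1253503927/2103967978942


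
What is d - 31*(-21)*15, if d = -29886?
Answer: -20121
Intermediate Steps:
d - 31*(-21)*15 = -29886 - 31*(-21)*15 = -29886 - (-651)*15 = -29886 - 1*(-9765) = -29886 + 9765 = -20121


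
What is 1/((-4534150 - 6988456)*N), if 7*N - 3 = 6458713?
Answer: -7/74421239733896 ≈ -9.4059e-14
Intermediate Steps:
N = 6458716/7 (N = 3/7 + (1/7)*6458713 = 3/7 + 6458713/7 = 6458716/7 ≈ 9.2267e+5)
1/((-4534150 - 6988456)*N) = 1/((-4534150 - 6988456)*(6458716/7)) = (7/6458716)/(-11522606) = -1/11522606*7/6458716 = -7/74421239733896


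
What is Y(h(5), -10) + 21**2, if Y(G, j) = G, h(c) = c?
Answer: 446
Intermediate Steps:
Y(h(5), -10) + 21**2 = 5 + 21**2 = 5 + 441 = 446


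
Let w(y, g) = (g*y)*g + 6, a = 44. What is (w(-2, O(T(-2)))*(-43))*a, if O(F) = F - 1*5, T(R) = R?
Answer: 174064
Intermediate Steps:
O(F) = -5 + F (O(F) = F - 5 = -5 + F)
w(y, g) = 6 + y*g**2 (w(y, g) = y*g**2 + 6 = 6 + y*g**2)
(w(-2, O(T(-2)))*(-43))*a = ((6 - 2*(-5 - 2)**2)*(-43))*44 = ((6 - 2*(-7)**2)*(-43))*44 = ((6 - 2*49)*(-43))*44 = ((6 - 98)*(-43))*44 = -92*(-43)*44 = 3956*44 = 174064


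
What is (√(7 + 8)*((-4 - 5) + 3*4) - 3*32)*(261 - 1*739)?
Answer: 45888 - 1434*√15 ≈ 40334.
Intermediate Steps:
(√(7 + 8)*((-4 - 5) + 3*4) - 3*32)*(261 - 1*739) = (√15*(-9 + 12) - 96)*(261 - 739) = (√15*3 - 96)*(-478) = (3*√15 - 96)*(-478) = (-96 + 3*√15)*(-478) = 45888 - 1434*√15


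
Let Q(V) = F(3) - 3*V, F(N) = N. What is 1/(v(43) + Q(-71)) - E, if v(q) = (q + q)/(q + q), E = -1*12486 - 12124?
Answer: 5340371/217 ≈ 24610.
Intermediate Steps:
E = -24610 (E = -12486 - 12124 = -24610)
Q(V) = 3 - 3*V
v(q) = 1 (v(q) = (2*q)/((2*q)) = (2*q)*(1/(2*q)) = 1)
1/(v(43) + Q(-71)) - E = 1/(1 + (3 - 3*(-71))) - 1*(-24610) = 1/(1 + (3 + 213)) + 24610 = 1/(1 + 216) + 24610 = 1/217 + 24610 = 5340371/217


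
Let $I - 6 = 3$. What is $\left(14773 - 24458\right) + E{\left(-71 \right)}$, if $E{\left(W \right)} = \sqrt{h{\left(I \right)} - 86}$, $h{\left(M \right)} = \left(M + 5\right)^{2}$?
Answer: $-9685 + \sqrt{110} \approx -9674.5$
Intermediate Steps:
$I = 9$ ($I = 6 + 3 = 9$)
$h{\left(M \right)} = \left(5 + M\right)^{2}$
$E{\left(W \right)} = \sqrt{110}$ ($E{\left(W \right)} = \sqrt{\left(5 + 9\right)^{2} - 86} = \sqrt{14^{2} - 86} = \sqrt{196 - 86} = \sqrt{110}$)
$\left(14773 - 24458\right) + E{\left(-71 \right)} = \left(14773 - 24458\right) + \sqrt{110} = -9685 + \sqrt{110}$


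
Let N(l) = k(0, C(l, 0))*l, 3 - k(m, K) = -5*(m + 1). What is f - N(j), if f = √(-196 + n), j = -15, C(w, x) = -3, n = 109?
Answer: 120 + I*√87 ≈ 120.0 + 9.3274*I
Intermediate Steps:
k(m, K) = 8 + 5*m (k(m, K) = 3 - (-5)*(m + 1) = 3 - (-5)*(1 + m) = 3 - (-5 - 5*m) = 3 + (5 + 5*m) = 8 + 5*m)
f = I*√87 (f = √(-196 + 109) = √(-87) = I*√87 ≈ 9.3274*I)
N(l) = 8*l (N(l) = (8 + 5*0)*l = (8 + 0)*l = 8*l)
f - N(j) = I*√87 - 8*(-15) = I*√87 - 1*(-120) = I*√87 + 120 = 120 + I*√87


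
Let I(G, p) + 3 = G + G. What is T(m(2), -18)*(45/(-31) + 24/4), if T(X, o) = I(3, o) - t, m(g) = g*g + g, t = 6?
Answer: -423/31 ≈ -13.645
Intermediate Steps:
I(G, p) = -3 + 2*G (I(G, p) = -3 + (G + G) = -3 + 2*G)
m(g) = g + g**2 (m(g) = g**2 + g = g + g**2)
T(X, o) = -3 (T(X, o) = (-3 + 2*3) - 1*6 = (-3 + 6) - 6 = 3 - 6 = -3)
T(m(2), -18)*(45/(-31) + 24/4) = -3*(45/(-31) + 24/4) = -3*(45*(-1/31) + 24*(1/4)) = -3*(-45/31 + 6) = -3*141/31 = -423/31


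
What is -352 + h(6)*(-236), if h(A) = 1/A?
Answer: -1174/3 ≈ -391.33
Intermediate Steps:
-352 + h(6)*(-236) = -352 - 236/6 = -352 + (1/6)*(-236) = -352 - 118/3 = -1174/3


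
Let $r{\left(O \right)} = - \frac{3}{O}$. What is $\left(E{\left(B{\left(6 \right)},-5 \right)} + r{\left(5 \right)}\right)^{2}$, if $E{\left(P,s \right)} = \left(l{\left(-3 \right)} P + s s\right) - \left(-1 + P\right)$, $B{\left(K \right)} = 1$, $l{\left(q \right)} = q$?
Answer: $\frac{11449}{25} \approx 457.96$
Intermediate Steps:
$E{\left(P,s \right)} = 1 + s^{2} - 4 P$ ($E{\left(P,s \right)} = \left(- 3 P + s s\right) - \left(-1 + P\right) = \left(- 3 P + s^{2}\right) - \left(-1 + P\right) = \left(s^{2} - 3 P\right) - \left(-1 + P\right) = 1 + s^{2} - 4 P$)
$\left(E{\left(B{\left(6 \right)},-5 \right)} + r{\left(5 \right)}\right)^{2} = \left(\left(1 + \left(-5\right)^{2} - 4\right) - \frac{3}{5}\right)^{2} = \left(\left(1 + 25 - 4\right) - \frac{3}{5}\right)^{2} = \left(22 - \frac{3}{5}\right)^{2} = \left(\frac{107}{5}\right)^{2} = \frac{11449}{25}$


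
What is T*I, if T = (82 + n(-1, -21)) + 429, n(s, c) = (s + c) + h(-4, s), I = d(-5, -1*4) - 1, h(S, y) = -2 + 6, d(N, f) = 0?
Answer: -493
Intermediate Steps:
h(S, y) = 4
I = -1 (I = 0 - 1 = -1)
n(s, c) = 4 + c + s (n(s, c) = (s + c) + 4 = (c + s) + 4 = 4 + c + s)
T = 493 (T = (82 + (4 - 21 - 1)) + 429 = (82 - 18) + 429 = 64 + 429 = 493)
T*I = 493*(-1) = -493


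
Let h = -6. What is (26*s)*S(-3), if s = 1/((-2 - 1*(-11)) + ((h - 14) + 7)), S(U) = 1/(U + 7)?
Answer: -13/8 ≈ -1.6250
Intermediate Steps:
S(U) = 1/(7 + U)
s = -¼ (s = 1/((-2 - 1*(-11)) + ((-6 - 14) + 7)) = 1/((-2 + 11) + (-20 + 7)) = 1/(9 - 13) = 1/(-4) = -¼ ≈ -0.25000)
(26*s)*S(-3) = (26*(-¼))/(7 - 3) = -13/2/4 = -13/2*¼ = -13/8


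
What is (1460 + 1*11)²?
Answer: 2163841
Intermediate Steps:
(1460 + 1*11)² = (1460 + 11)² = 1471² = 2163841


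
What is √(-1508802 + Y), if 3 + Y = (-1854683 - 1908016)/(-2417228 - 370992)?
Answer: I*√2932424308745789055/1394110 ≈ 1228.3*I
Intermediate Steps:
Y = -4601961/2788220 (Y = -3 + (-1854683 - 1908016)/(-2417228 - 370992) = -3 - 3762699/(-2788220) = -3 - 3762699*(-1/2788220) = -3 + 3762699/2788220 = -4601961/2788220 ≈ -1.6505)
√(-1508802 + Y) = √(-1508802 - 4601961/2788220) = √(-4206876514401/2788220) = I*√2932424308745789055/1394110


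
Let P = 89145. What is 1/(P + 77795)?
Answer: 1/166940 ≈ 5.9902e-6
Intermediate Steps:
1/(P + 77795) = 1/(89145 + 77795) = 1/166940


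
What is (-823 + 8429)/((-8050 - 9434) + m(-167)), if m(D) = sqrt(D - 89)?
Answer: -16622913/38211314 - 7606*I/19105657 ≈ -0.43503 - 0.0003981*I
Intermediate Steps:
m(D) = sqrt(-89 + D)
(-823 + 8429)/((-8050 - 9434) + m(-167)) = (-823 + 8429)/((-8050 - 9434) + sqrt(-89 - 167)) = 7606/(-17484 + sqrt(-256)) = 7606/(-17484 + 16*I) = 7606*((-17484 - 16*I)/305690512) = 3803*(-17484 - 16*I)/152845256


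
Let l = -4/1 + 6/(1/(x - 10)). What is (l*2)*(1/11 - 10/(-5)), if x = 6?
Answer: -1288/11 ≈ -117.09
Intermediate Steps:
l = -28 (l = -4/1 + 6/(1/(6 - 10)) = -4*1 + 6/(1/(-4)) = -4 + 6/(-1/4) = -4 + 6*(-4) = -4 - 24 = -28)
(l*2)*(1/11 - 10/(-5)) = (-28*2)*(1/11 - 10/(-5)) = -56*(1*(1/11) - 10*(-1/5)) = -56*(1/11 + 2) = -56*23/11 = -1288/11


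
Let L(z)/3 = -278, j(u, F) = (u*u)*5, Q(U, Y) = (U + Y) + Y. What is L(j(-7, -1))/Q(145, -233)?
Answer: 278/107 ≈ 2.5981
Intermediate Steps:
Q(U, Y) = U + 2*Y
j(u, F) = 5*u² (j(u, F) = u²*5 = 5*u²)
L(z) = -834 (L(z) = 3*(-278) = -834)
L(j(-7, -1))/Q(145, -233) = -834/(145 + 2*(-233)) = -834/(145 - 466) = -834/(-321) = -834*(-1/321) = 278/107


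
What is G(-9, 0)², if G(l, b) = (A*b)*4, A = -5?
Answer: 0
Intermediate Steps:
G(l, b) = -20*b (G(l, b) = -5*b*4 = -20*b)
G(-9, 0)² = (-20*0)² = 0² = 0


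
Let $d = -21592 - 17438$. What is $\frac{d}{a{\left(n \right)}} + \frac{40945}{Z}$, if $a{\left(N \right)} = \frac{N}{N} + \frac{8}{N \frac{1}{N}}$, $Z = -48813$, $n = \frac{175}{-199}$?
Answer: $- \frac{211726655}{48813} \approx -4337.5$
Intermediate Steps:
$n = - \frac{175}{199}$ ($n = 175 \left(- \frac{1}{199}\right) = - \frac{175}{199} \approx -0.8794$)
$d = -39030$
$a{\left(N \right)} = 9$ ($a{\left(N \right)} = 1 + \frac{8}{1} = 1 + 8 \cdot 1 = 1 + 8 = 9$)
$\frac{d}{a{\left(n \right)}} + \frac{40945}{Z} = - \frac{39030}{9} + \frac{40945}{-48813} = \left(-39030\right) \frac{1}{9} + 40945 \left(- \frac{1}{48813}\right) = - \frac{13010}{3} - \frac{40945}{48813} = - \frac{211726655}{48813}$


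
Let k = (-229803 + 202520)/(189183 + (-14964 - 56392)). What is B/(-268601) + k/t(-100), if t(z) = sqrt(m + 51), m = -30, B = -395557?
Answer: 395557/268601 - 27283*sqrt(21)/2474367 ≈ 1.4221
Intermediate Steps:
k = -27283/117827 (k = -27283/(189183 - 71356) = -27283/117827 ≈ -0.23155)
t(z) = sqrt(21) (t(z) = sqrt(-30 + 51) = sqrt(21))
B/(-268601) + k/t(-100) = -395557/(-268601) - 27283*sqrt(21)/21/117827 = -395557*(-1/268601) - 27283*sqrt(21)/2474367 = 395557/268601 - 27283*sqrt(21)/2474367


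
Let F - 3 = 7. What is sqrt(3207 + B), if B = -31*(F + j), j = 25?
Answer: sqrt(2122) ≈ 46.065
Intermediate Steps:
F = 10 (F = 3 + 7 = 10)
B = -1085 (B = -31*(10 + 25) = -31*35 = -1085)
sqrt(3207 + B) = sqrt(3207 - 1085) = sqrt(2122)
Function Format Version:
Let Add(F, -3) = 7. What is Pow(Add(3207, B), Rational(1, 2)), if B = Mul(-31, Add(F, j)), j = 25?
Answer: Pow(2122, Rational(1, 2)) ≈ 46.065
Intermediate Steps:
F = 10 (F = Add(3, 7) = 10)
B = -1085 (B = Mul(-31, Add(10, 25)) = Mul(-31, 35) = -1085)
Pow(Add(3207, B), Rational(1, 2)) = Pow(Add(3207, -1085), Rational(1, 2)) = Pow(2122, Rational(1, 2))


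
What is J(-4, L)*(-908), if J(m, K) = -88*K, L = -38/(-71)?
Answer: 3036352/71 ≈ 42766.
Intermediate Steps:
L = 38/71 (L = -38*(-1/71) = 38/71 ≈ 0.53521)
J(-4, L)*(-908) = -88*38/71*(-908) = -3344/71*(-908) = 3036352/71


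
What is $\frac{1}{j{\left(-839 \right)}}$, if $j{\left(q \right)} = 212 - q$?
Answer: $\frac{1}{1051} \approx 0.00095147$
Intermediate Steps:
$\frac{1}{j{\left(-839 \right)}} = \frac{1}{212 - -839} = \frac{1}{212 + 839} = \frac{1}{1051}$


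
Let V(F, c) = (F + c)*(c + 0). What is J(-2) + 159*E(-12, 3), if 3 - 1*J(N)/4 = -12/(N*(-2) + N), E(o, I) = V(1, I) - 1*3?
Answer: 1467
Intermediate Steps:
V(F, c) = c*(F + c) (V(F, c) = (F + c)*c = c*(F + c))
E(o, I) = -3 + I*(1 + I) (E(o, I) = I*(1 + I) - 1*3 = I*(1 + I) - 3 = -3 + I*(1 + I))
J(N) = 12 - 48/N (J(N) = 12 - (-48)/(N*(-2) + N) = 12 - (-48)/(-2*N + N) = 12 - (-48)/((-N)) = 12 - (-48)*(-1/N) = 12 - 48/N)
J(-2) + 159*E(-12, 3) = (12 - 48/(-2)) + 159*(-3 + 3*(1 + 3)) = (12 - 48*(-½)) + 159*(-3 + 3*4) = (12 + 24) + 159*(-3 + 12) = 36 + 159*9 = 36 + 1431 = 1467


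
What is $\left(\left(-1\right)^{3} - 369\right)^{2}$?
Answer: $136900$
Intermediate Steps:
$\left(\left(-1\right)^{3} - 369\right)^{2} = \left(-1 - 369\right)^{2} = \left(-370\right)^{2} = 136900$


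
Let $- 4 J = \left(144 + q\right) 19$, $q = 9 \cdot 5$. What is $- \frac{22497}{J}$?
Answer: $\frac{29996}{1197} \approx 25.059$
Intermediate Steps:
$q = 45$
$J = - \frac{3591}{4}$ ($J = - \frac{\left(144 + 45\right) 19}{4} = - \frac{189 \cdot 19}{4} = \left(- \frac{1}{4}\right) 3591 = - \frac{3591}{4} \approx -897.75$)
$- \frac{22497}{J} = - \frac{22497}{- \frac{3591}{4}} = \left(-22497\right) \left(- \frac{4}{3591}\right) = \frac{29996}{1197}$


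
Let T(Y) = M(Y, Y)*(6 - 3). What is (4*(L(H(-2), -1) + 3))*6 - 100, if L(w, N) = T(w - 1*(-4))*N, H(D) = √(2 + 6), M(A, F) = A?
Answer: -316 - 144*√2 ≈ -519.65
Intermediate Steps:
H(D) = 2*√2 (H(D) = √8 = 2*√2)
T(Y) = 3*Y (T(Y) = Y*(6 - 3) = Y*3 = 3*Y)
L(w, N) = N*(12 + 3*w) (L(w, N) = (3*(w - 1*(-4)))*N = (3*(w + 4))*N = (3*(4 + w))*N = (12 + 3*w)*N = N*(12 + 3*w))
(4*(L(H(-2), -1) + 3))*6 - 100 = (4*(3*(-1)*(4 + 2*√2) + 3))*6 - 100 = (4*((-12 - 6*√2) + 3))*6 - 100 = (4*(-9 - 6*√2))*6 - 100 = (-36 - 24*√2)*6 - 100 = (-216 - 144*√2) - 100 = -316 - 144*√2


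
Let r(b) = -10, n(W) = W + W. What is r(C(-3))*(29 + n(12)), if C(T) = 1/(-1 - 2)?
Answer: -530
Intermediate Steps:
n(W) = 2*W
C(T) = -1/3 (C(T) = 1/(-3) = -1/3)
r(C(-3))*(29 + n(12)) = -10*(29 + 2*12) = -10*(29 + 24) = -10*53 = -530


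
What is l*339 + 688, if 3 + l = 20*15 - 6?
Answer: 99337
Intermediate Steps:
l = 291 (l = -3 + (20*15 - 6) = -3 + (300 - 6) = -3 + 294 = 291)
l*339 + 688 = 291*339 + 688 = 98649 + 688 = 99337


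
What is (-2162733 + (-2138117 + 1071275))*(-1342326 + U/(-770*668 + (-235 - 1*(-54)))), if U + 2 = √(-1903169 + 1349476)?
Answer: 2230608552686715300/514541 + 3229575*I*√553693/514541 ≈ 4.3351e+12 + 4670.5*I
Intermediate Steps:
U = -2 + I*√553693 (U = -2 + √(-1903169 + 1349476) = -2 + √(-553693) = -2 + I*√553693 ≈ -2.0 + 744.11*I)
(-2162733 + (-2138117 + 1071275))*(-1342326 + U/(-770*668 + (-235 - 1*(-54)))) = (-2162733 + (-2138117 + 1071275))*(-1342326 + (-2 + I*√553693)/(-770*668 + (-235 - 1*(-54)))) = (-2162733 - 1066842)*(-1342326 + (-2 + I*√553693)/(-514360 + (-235 + 54))) = -3229575*(-1342326 + (-2 + I*√553693)/(-514360 - 181)) = -3229575*(-1342326 + (-2 + I*√553693)/(-514541)) = -3229575*(-1342326 + (-2 + I*√553693)*(-1/514541)) = -3229575*(-1342326 + (2/514541 - I*√553693/514541)) = -3229575*(-690681762364/514541 - I*√553693/514541) = 2230608552686715300/514541 + 3229575*I*√553693/514541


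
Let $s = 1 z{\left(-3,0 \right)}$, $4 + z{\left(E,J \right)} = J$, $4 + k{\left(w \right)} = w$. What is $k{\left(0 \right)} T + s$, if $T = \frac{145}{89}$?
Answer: $- \frac{936}{89} \approx -10.517$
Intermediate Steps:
$k{\left(w \right)} = -4 + w$
$z{\left(E,J \right)} = -4 + J$
$T = \frac{145}{89}$ ($T = 145 \cdot \frac{1}{89} = \frac{145}{89} \approx 1.6292$)
$s = -4$ ($s = 1 \left(-4 + 0\right) = 1 \left(-4\right) = -4$)
$k{\left(0 \right)} T + s = \left(-4 + 0\right) \frac{145}{89} - 4 = \left(-4\right) \frac{145}{89} - 4 = - \frac{580}{89} - 4 = - \frac{936}{89}$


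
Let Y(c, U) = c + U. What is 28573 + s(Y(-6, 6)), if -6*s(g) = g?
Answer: 28573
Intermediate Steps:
Y(c, U) = U + c
s(g) = -g/6
28573 + s(Y(-6, 6)) = 28573 - (6 - 6)/6 = 28573 - ⅙*0 = 28573 + 0 = 28573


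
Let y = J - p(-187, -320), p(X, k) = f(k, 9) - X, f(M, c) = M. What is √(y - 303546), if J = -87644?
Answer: I*√391057 ≈ 625.35*I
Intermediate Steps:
p(X, k) = k - X
y = -87511 (y = -87644 - (-320 - 1*(-187)) = -87644 - (-320 + 187) = -87644 - 1*(-133) = -87644 + 133 = -87511)
√(y - 303546) = √(-87511 - 303546) = √(-391057) = I*√391057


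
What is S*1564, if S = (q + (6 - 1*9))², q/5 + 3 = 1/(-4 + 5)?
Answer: 264316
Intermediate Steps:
q = -10 (q = -15 + 5/(-4 + 5) = -15 + 5/1 = -15 + 5*1 = -15 + 5 = -10)
S = 169 (S = (-10 + (6 - 1*9))² = (-10 + (6 - 9))² = (-10 - 3)² = (-13)² = 169)
S*1564 = 169*1564 = 264316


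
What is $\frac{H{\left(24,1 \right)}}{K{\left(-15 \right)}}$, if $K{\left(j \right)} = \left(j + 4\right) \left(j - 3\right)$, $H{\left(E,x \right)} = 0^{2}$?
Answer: $0$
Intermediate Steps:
$H{\left(E,x \right)} = 0$
$K{\left(j \right)} = \left(-3 + j\right) \left(4 + j\right)$ ($K{\left(j \right)} = \left(4 + j\right) \left(-3 + j\right) = \left(-3 + j\right) \left(4 + j\right)$)
$\frac{H{\left(24,1 \right)}}{K{\left(-15 \right)}} = \frac{0}{-12 - 15 + \left(-15\right)^{2}} = \frac{0}{-12 - 15 + 225} = \frac{0}{198} = 0 \cdot \frac{1}{198} = 0$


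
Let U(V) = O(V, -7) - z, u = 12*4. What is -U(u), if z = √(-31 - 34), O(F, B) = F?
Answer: -48 + I*√65 ≈ -48.0 + 8.0623*I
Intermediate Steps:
u = 48
z = I*√65 (z = √(-65) = I*√65 ≈ 8.0623*I)
U(V) = V - I*√65
-U(u) = -(48 - I*√65) = -48 + I*√65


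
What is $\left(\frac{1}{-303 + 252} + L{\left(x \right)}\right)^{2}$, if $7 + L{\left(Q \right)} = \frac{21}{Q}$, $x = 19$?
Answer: $\frac{32844361}{938961} \approx 34.979$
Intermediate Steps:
$L{\left(Q \right)} = -7 + \frac{21}{Q}$
$\left(\frac{1}{-303 + 252} + L{\left(x \right)}\right)^{2} = \left(\frac{1}{-303 + 252} - \left(7 - \frac{21}{19}\right)\right)^{2} = \left(\frac{1}{-51} + \left(-7 + 21 \cdot \frac{1}{19}\right)\right)^{2} = \left(- \frac{1}{51} + \left(-7 + \frac{21}{19}\right)\right)^{2} = \left(- \frac{1}{51} - \frac{112}{19}\right)^{2} = \left(- \frac{5731}{969}\right)^{2} = \frac{32844361}{938961}$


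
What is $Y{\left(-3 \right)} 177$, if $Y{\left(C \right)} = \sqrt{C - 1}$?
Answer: $354 i \approx 354.0 i$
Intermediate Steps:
$Y{\left(C \right)} = \sqrt{-1 + C}$
$Y{\left(-3 \right)} 177 = \sqrt{-1 - 3} \cdot 177 = \sqrt{-4} \cdot 177 = 2 i 177 = 354 i$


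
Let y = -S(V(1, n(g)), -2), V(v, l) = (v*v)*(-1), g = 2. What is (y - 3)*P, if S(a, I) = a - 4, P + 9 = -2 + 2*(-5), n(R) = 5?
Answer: -42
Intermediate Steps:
P = -21 (P = -9 + (-2 + 2*(-5)) = -9 + (-2 - 10) = -9 - 12 = -21)
V(v, l) = -v² (V(v, l) = v²*(-1) = -v²)
S(a, I) = -4 + a
y = 5 (y = -(-4 - 1*1²) = -(-4 - 1*1) = -(-4 - 1) = -1*(-5) = 5)
(y - 3)*P = (5 - 3)*(-21) = 2*(-21) = -42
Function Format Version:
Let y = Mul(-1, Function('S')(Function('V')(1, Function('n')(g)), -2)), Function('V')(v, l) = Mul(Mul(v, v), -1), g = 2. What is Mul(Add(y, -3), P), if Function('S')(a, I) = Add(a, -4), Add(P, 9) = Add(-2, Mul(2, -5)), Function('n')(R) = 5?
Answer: -42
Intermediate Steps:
P = -21 (P = Add(-9, Add(-2, Mul(2, -5))) = Add(-9, Add(-2, -10)) = Add(-9, -12) = -21)
Function('V')(v, l) = Mul(-1, Pow(v, 2)) (Function('V')(v, l) = Mul(Pow(v, 2), -1) = Mul(-1, Pow(v, 2)))
Function('S')(a, I) = Add(-4, a)
y = 5 (y = Mul(-1, Add(-4, Mul(-1, Pow(1, 2)))) = Mul(-1, Add(-4, Mul(-1, 1))) = Mul(-1, Add(-4, -1)) = Mul(-1, -5) = 5)
Mul(Add(y, -3), P) = Mul(Add(5, -3), -21) = Mul(2, -21) = -42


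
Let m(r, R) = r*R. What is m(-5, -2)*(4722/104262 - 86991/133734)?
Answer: -2343989915/387315953 ≈ -6.0519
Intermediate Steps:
m(r, R) = R*r
m(-5, -2)*(4722/104262 - 86991/133734) = (-2*(-5))*(4722/104262 - 86991/133734) = 10*(4722*(1/104262) - 86991*1/133734) = 10*(787/17377 - 28997/44578) = 10*(-468797983/774631906) = -2343989915/387315953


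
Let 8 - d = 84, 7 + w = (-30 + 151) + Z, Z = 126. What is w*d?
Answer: -18240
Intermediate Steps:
w = 240 (w = -7 + ((-30 + 151) + 126) = -7 + (121 + 126) = -7 + 247 = 240)
d = -76 (d = 8 - 1*84 = 8 - 84 = -76)
w*d = 240*(-76) = -18240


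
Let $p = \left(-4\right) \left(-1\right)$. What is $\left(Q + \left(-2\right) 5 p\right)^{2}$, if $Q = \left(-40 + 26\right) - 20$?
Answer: $5476$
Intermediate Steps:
$p = 4$
$Q = -34$ ($Q = -14 - 20 = -34$)
$\left(Q + \left(-2\right) 5 p\right)^{2} = \left(-34 + \left(-2\right) 5 \cdot 4\right)^{2} = \left(-34 - 40\right)^{2} = \left(-74\right)^{2} = 5476$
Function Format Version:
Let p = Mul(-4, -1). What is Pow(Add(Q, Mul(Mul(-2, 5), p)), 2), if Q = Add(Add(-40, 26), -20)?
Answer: 5476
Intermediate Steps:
p = 4
Q = -34 (Q = Add(-14, -20) = -34)
Pow(Add(Q, Mul(Mul(-2, 5), p)), 2) = Pow(Add(-34, Mul(Mul(-2, 5), 4)), 2) = Pow(Add(-34, Mul(-10, 4)), 2) = Pow(Add(-34, -40), 2) = Pow(-74, 2) = 5476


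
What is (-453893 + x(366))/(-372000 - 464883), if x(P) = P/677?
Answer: 307285195/566569791 ≈ 0.54236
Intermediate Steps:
x(P) = P/677 (x(P) = P*(1/677) = P/677)
(-453893 + x(366))/(-372000 - 464883) = (-453893 + (1/677)*366)/(-372000 - 464883) = (-453893 + 366/677)/(-836883) = -307285195/677*(-1/836883) = 307285195/566569791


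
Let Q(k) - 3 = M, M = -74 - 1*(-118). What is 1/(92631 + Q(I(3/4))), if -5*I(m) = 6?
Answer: 1/92678 ≈ 1.0790e-5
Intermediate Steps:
I(m) = -6/5 (I(m) = -⅕*6 = -6/5)
M = 44 (M = -74 + 118 = 44)
Q(k) = 47 (Q(k) = 3 + 44 = 47)
1/(92631 + Q(I(3/4))) = 1/(92631 + 47) = 1/92678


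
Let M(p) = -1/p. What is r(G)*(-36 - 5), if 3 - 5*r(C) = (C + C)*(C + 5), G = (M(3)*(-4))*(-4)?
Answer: 41/9 ≈ 4.5556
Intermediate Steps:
G = -16/3 (G = (-1/3*(-4))*(-4) = (-1*⅓*(-4))*(-4) = -⅓*(-4)*(-4) = (4/3)*(-4) = -16/3 ≈ -5.3333)
r(C) = ⅗ - 2*C*(5 + C)/5 (r(C) = ⅗ - (C + C)*(C + 5)/5 = ⅗ - 2*C*(5 + C)/5)
r(G)*(-36 - 5) = (⅗ - 2*(-16/3) - 2*(-16/3)²/5)*(-36 - 5) = (⅗ + 32/3 - ⅖*256/9)*(-41) = (⅗ + 32/3 - 512/45)*(-41) = -⅑*(-41) = 41/9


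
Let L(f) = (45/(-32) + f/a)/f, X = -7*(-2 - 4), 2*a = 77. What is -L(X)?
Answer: 37/4928 ≈ 0.0075081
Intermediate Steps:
a = 77/2 (a = (1/2)*77 = 77/2 ≈ 38.500)
X = 42 (X = -7*(-6) = 42)
L(f) = (-45/32 + 2*f/77)/f (L(f) = (45/(-32) + f/(77/2))/f = (45*(-1/32) + f*(2/77))/f = (-45/32 + 2*f/77)/f)
-L(X) = -(-3465 + 64*42)/(2464*42) = -(-3465 + 2688)/(2464*42) = -(-777)/(2464*42) = -1*(-37/4928) = 37/4928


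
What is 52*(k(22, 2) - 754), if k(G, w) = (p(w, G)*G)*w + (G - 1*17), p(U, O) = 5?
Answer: -27508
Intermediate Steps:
k(G, w) = -17 + G + 5*G*w (k(G, w) = (5*G)*w + (G - 1*17) = 5*G*w + (G - 17) = 5*G*w + (-17 + G) = -17 + G + 5*G*w)
52*(k(22, 2) - 754) = 52*((-17 + 22 + 5*22*2) - 754) = 52*((-17 + 22 + 220) - 754) = 52*(225 - 754) = 52*(-529) = -27508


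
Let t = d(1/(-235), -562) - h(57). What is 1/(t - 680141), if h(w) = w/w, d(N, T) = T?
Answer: -1/680704 ≈ -1.4691e-6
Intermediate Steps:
h(w) = 1
t = -563 (t = -562 - 1*1 = -562 - 1 = -563)
1/(t - 680141) = 1/(-563 - 680141) = 1/(-680704) = -1/680704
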